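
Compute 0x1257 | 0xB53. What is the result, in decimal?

0x1257 = 1001001010111
0xB53 = 0101101010011
 OR → 1101101010111 = 6999

6999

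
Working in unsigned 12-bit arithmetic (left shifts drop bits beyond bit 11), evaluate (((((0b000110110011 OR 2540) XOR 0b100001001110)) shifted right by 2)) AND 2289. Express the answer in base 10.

0b000110110011 = 000110110011
2540 = 100111101100
→ OR → 100111111111 = 2559
0b100001001110 = 100001001110
→ XOR → 000110110001 = 433
→ shifted right by 2 → 000001101100 = 108
2289 = 100011110001
→ AND → 000001100000 = 96

96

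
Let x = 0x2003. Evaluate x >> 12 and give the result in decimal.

0x2003 = 10000000000011
shift right by 12 → 00000000000010 = 2
(equivalently, floor(8195 / 4096))

2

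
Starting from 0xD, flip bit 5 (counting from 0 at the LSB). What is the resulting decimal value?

x = 00001101
bit 5 is currently 0; toggle it via x ^ (1 << 5) = x ^ 32
→ 00101101 = 45

45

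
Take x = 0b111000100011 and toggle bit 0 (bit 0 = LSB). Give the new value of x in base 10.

3618

x = 111000100011
bit 0 is currently 1; toggle it via x ^ (1 << 0) = x ^ 1
→ 111000100010 = 3618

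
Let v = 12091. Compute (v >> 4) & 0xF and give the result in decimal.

v = 010111100111011
Shift right by 4: 01011110011
Mask low 4 bits: 0011 = 3

3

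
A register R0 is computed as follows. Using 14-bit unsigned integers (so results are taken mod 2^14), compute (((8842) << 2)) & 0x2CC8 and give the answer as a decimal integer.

2056

8842 = 10001010001010
→ << 2 (mod 2^14) → 00101000101000 = 2600
0x2CC8 = 10110011001000
→ & → 00100000001000 = 2056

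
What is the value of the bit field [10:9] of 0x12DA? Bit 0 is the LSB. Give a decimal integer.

1

v = 1001011011010
Shift right by 9: 1001
Mask low 2 bits: 01 = 1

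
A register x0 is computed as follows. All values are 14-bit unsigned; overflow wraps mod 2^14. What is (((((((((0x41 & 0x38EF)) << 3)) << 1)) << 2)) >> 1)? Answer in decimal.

0x41 = 00000001000001
0x38EF = 11100011101111
→ & → 00000001000001 = 65
→ << 3 (mod 2^14) → 00001000001000 = 520
→ << 1 (mod 2^14) → 00010000010000 = 1040
→ << 2 (mod 2^14) → 01000001000000 = 4160
→ >> 1 → 00100000100000 = 2080

2080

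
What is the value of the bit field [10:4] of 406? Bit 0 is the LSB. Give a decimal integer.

v = 00110010110
Shift right by 4: 0011001
Mask low 7 bits: 0011001 = 25

25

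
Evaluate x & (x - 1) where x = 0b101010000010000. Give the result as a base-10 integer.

21504

x = 101010000010000 = 21520
x - 1 = 101010000001111
AND   = 101010000000000 = 21504
(x & (x - 1) clears the lowest set bit of x.)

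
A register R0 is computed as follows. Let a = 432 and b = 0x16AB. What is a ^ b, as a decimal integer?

432 = 0000110110000
0x16AB = 1011010101011
XOR → 1011100011011 = 5915

5915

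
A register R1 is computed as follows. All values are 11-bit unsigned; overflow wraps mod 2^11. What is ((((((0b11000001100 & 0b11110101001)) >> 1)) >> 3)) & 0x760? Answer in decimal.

96

0b11000001100 = 11000001100
0b11110101001 = 11110101001
→ & → 11000001000 = 1544
→ >> 1 → 01100000100 = 772
→ >> 3 → 00001100000 = 96
0x760 = 11101100000
→ & → 00001100000 = 96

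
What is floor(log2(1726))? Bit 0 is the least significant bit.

10

1726 = 11010111110
The topmost 1 is at position 10 (since 2^10 = 1024 ≤ 1726 < 2048).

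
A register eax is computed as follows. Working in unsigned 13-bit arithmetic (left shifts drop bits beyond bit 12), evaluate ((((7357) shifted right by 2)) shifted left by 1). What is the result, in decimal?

3678

7357 = 1110010111101
→ shifted right by 2 → 0011100101111 = 1839
→ shifted left by 1 (mod 2^13) → 0111001011110 = 3678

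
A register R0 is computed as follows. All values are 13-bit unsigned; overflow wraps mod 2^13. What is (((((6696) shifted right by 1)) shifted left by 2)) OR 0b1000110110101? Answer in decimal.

6696 = 1101000101000
→ shifted right by 1 → 0110100010100 = 3348
→ shifted left by 2 (mod 2^13) → 1010001010000 = 5200
0b1000110110101 = 1000110110101
→ OR → 1010111110101 = 5621

5621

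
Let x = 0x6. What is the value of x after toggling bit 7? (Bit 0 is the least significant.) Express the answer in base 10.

x = 00000110
bit 7 is currently 0; toggle it via x ^ (1 << 7) = x ^ 128
→ 10000110 = 134

134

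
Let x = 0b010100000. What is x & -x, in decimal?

32

x = 10100000 = 160
-x (two's complement) = …01100000
AND   = 00100000 = 32
(x & -x isolates the lowest set bit of x.)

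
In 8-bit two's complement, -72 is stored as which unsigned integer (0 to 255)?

72 in 8 bits: 01001000
Invert: 10110111
Add 1:  10111000 = 184
(Check: 2^8 - 72 = 256 - 72 = 184.)

184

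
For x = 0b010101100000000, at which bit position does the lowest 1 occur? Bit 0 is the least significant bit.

0b010101100000000 = 10101100000000
Trailing zeros: 8, so the lowest set bit is bit 8 (value 256).

8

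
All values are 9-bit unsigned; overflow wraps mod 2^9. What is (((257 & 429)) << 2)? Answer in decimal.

257 = 100000001
429 = 110101101
→ & → 100000001 = 257
→ << 2 (mod 2^9) → 000000100 = 4

4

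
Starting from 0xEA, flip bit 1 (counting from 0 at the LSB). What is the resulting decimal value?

232

x = 11101010
bit 1 is currently 1; toggle it via x ^ (1 << 1) = x ^ 2
→ 11101000 = 232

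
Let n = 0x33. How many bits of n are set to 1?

4

0x33 = 110011
Count the 1s: 1 + 1 + 1 + 1 = 4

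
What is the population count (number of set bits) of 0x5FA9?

0x5FA9 = 101111110101001
Count the 1s: 1 + 1 + 1 + 1 + 1 + 1 + 1 + 1 + 1 + 1 = 10

10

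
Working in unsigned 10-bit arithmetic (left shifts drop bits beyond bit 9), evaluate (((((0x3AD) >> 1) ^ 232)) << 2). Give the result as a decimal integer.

248

0x3AD = 1110101101
→ >> 1 → 0111010110 = 470
232 = 0011101000
→ ^ → 0100111110 = 318
→ << 2 (mod 2^10) → 0011111000 = 248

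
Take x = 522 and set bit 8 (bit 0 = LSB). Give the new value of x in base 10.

778

x = 00001000001010
bit 8 is currently 0; set it via x | (1 << 8) = x | 256
→ 00001100001010 = 778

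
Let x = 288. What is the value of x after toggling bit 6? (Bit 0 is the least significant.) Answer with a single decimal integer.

x = 0100100000
bit 6 is currently 0; toggle it via x ^ (1 << 6) = x ^ 64
→ 0101100000 = 352

352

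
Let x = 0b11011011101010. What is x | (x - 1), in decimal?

14059

x = 11011011101010 = 14058
x - 1 = 11011011101001
OR    = 11011011101011 = 14059
(x | (x - 1) sets all bits below the lowest set bit.)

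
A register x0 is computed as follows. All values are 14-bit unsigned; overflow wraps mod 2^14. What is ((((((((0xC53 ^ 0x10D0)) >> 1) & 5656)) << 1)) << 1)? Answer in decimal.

6144

0xC53 = 00110001010011
0x10D0 = 01000011010000
→ ^ → 01110010000011 = 7299
→ >> 1 → 00111001000001 = 3649
5656 = 01011000011000
→ & → 00011000000000 = 1536
→ << 1 (mod 2^14) → 00110000000000 = 3072
→ << 1 (mod 2^14) → 01100000000000 = 6144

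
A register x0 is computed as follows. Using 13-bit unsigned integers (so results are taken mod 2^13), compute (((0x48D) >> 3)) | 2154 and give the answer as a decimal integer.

0x48D = 0010010001101
→ >> 3 → 0000010010001 = 145
2154 = 0100001101010
→ | → 0100011111011 = 2299

2299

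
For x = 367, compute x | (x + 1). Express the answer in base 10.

x = 101101111 = 367
x + 1 = 101110000
OR    = 101111111 = 383
(x | (x + 1) sets the lowest cleared bit.)

383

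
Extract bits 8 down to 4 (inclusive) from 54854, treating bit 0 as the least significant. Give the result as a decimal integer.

4

v = 1101011001000110
Shift right by 4: 110101100100
Mask low 5 bits: 00100 = 4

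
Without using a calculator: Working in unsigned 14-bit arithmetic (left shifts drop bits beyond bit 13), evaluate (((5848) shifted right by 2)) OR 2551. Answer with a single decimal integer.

3575

5848 = 01011011011000
→ shifted right by 2 → 00010110110110 = 1462
2551 = 00100111110111
→ OR → 00110111110111 = 3575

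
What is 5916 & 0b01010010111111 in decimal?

5916 = 1011100011100
b = 1010010111111
AND → 1010000011100 = 5148

5148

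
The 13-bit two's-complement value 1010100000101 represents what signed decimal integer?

-2811

pattern = 1010100000101 (MSB is 1 ⇒ negative)
Invert: 0101011111010, add 1 → 0101011111011 = 2811, so the value is -2811.
(Equivalently: 5381 - 2^13 = 5381 - 8192 = -2811.)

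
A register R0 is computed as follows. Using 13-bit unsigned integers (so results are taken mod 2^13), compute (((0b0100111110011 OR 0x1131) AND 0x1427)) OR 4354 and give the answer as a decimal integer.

0b0100111110011 = 0100111110011
0x1131 = 1000100110001
→ OR → 1100111110011 = 6643
0x1427 = 1010000100111
→ AND → 1000000100011 = 4131
4354 = 1000100000010
→ OR → 1000100100011 = 4387

4387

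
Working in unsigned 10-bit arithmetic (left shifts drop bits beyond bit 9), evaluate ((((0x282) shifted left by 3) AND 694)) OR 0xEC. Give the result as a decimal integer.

0x282 = 1010000010
→ shifted left by 3 (mod 2^10) → 0000010000 = 16
694 = 1010110110
→ AND → 0000010000 = 16
0xEC = 0011101100
→ OR → 0011111100 = 252

252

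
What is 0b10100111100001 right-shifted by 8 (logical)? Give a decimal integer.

x = 10100111100001
shift right by 8 → 00000000101001 = 41
(equivalently, floor(10721 / 256))

41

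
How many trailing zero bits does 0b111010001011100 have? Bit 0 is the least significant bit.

0b111010001011100 = 111010001011100
Trailing zeros: 2, so the lowest set bit is bit 2 (value 4).

2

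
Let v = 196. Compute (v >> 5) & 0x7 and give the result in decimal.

v = 11000100
Shift right by 5: 110
Mask low 3 bits: 110 = 6

6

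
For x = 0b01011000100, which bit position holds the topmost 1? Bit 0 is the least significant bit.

9

0b01011000100 = 1011000100
The topmost 1 is at position 9 (since 2^9 = 512 ≤ 708 < 1024).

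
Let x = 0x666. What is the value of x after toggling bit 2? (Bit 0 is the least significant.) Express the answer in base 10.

x = 11001100110
bit 2 is currently 1; toggle it via x ^ (1 << 2) = x ^ 4
→ 11001100010 = 1634

1634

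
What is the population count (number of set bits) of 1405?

1405 = 10101111101
Count the 1s: 1 + 1 + 1 + 1 + 1 + 1 + 1 + 1 = 8

8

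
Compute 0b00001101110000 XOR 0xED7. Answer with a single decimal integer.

3495

a = 001101110000
0xED7 = 111011010111
XOR → 110110100111 = 3495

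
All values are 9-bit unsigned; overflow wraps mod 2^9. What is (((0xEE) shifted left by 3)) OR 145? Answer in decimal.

497

0xEE = 011101110
→ shifted left by 3 (mod 2^9) → 101110000 = 368
145 = 010010001
→ OR → 111110001 = 497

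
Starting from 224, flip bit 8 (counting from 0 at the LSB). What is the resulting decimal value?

480

x = 0011100000
bit 8 is currently 0; toggle it via x ^ (1 << 8) = x ^ 256
→ 0111100000 = 480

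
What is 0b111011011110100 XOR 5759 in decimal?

24715

a = 111011011110100
5759 = 001011001111111
XOR → 110000010001011 = 24715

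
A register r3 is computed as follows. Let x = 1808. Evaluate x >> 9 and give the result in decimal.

1808 = 11100010000
shift right by 9 → 00000000011 = 3
(equivalently, floor(1808 / 512))

3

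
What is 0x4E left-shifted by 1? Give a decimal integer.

0x4E = 01001110
shift left by 1 → 10011100 = 156
(equivalently, 78 × 2^1 = 78 × 2)

156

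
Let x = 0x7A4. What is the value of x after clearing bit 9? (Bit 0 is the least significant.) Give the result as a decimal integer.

x = 011110100100
bit 9 is currently 1; clear it via x & ~(1 << 9) = x & ~512
→ 010110100100 = 1444

1444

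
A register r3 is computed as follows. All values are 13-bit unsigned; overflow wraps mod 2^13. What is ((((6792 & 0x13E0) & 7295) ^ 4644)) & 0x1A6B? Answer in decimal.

6792 = 1101010001000
0x13E0 = 1001111100000
→ & → 1001010000000 = 4736
7295 = 1110001111111
→ & → 1000000000000 = 4096
4644 = 1001000100100
→ ^ → 0001000100100 = 548
0x1A6B = 1101001101011
→ & → 0001000100000 = 544

544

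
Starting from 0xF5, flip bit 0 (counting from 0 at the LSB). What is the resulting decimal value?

244

x = 0000000011110101
bit 0 is currently 1; toggle it via x ^ (1 << 0) = x ^ 1
→ 0000000011110100 = 244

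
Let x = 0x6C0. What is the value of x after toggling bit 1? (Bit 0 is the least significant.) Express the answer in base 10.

1730

x = 011011000000
bit 1 is currently 0; toggle it via x ^ (1 << 1) = x ^ 2
→ 011011000010 = 1730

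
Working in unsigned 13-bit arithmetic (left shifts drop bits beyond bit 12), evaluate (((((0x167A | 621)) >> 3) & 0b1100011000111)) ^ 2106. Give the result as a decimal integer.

0x167A = 1011001111010
621 = 0001001101101
→ | → 1011001111111 = 5759
→ >> 3 → 0001011001111 = 719
0b1100011000111 = 1100011000111
→ & → 0000011000111 = 199
2106 = 0100000111010
→ ^ → 0100011111101 = 2301

2301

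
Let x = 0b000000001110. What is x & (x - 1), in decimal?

x = 1110 = 14
x - 1 = 1101
AND   = 1100 = 12
(x & (x - 1) clears the lowest set bit of x.)

12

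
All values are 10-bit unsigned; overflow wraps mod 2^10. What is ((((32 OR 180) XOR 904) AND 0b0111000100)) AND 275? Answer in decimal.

32 = 0000100000
180 = 0010110100
→ OR → 0010110100 = 180
904 = 1110001000
→ XOR → 1100111100 = 828
0b0111000100 = 0111000100
→ AND → 0100000100 = 260
275 = 0100010011
→ AND → 0100000000 = 256

256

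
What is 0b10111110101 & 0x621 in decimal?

1057

a = 10111110101
0x621 = 11000100001
AND → 10000100001 = 1057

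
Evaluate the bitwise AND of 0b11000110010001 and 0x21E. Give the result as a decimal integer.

a = 11000110010001
0x21E = 00001000011110
AND → 00000000010000 = 16

16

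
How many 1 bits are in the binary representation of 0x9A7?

0x9A7 = 100110100111
Count the 1s: 1 + 1 + 1 + 1 + 1 + 1 + 1 = 7

7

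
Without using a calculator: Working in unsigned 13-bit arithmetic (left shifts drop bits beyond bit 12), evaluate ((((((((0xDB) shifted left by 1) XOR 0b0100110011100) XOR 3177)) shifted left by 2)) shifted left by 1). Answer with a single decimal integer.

536

0xDB = 0000011011011
→ shifted left by 1 (mod 2^13) → 0000110110110 = 438
0b0100110011100 = 0100110011100
→ XOR → 0100000101010 = 2090
3177 = 0110001101001
→ XOR → 0010001000011 = 1091
→ shifted left by 2 (mod 2^13) → 1000100001100 = 4364
→ shifted left by 1 (mod 2^13) → 0001000011000 = 536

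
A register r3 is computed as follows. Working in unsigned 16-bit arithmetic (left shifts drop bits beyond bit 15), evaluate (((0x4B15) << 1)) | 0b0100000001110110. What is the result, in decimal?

0x4B15 = 0100101100010101
→ << 1 (mod 2^16) → 1001011000101010 = 38442
0b0100000001110110 = 0100000001110110
→ | → 1101011001111110 = 54910

54910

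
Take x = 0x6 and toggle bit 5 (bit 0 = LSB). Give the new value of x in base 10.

x = 00000110
bit 5 is currently 0; toggle it via x ^ (1 << 5) = x ^ 32
→ 00100110 = 38

38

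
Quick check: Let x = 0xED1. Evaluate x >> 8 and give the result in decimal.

0xED1 = 111011010001
shift right by 8 → 000000001110 = 14
(equivalently, floor(3793 / 256))

14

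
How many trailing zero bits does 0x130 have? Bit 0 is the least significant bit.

4

0x130 = 100110000
Trailing zeros: 4, so the lowest set bit is bit 4 (value 16).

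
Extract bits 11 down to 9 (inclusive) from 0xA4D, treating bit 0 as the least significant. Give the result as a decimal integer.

5

v = 101001001101
Shift right by 9: 101
Mask low 3 bits: 101 = 5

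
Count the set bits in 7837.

7837 = 1111010011101
Count the 1s: 1 + 1 + 1 + 1 + 1 + 1 + 1 + 1 + 1 = 9

9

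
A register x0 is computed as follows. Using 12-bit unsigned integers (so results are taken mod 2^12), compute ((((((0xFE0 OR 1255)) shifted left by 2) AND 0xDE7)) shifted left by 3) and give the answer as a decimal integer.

3104

0xFE0 = 111111100000
1255 = 010011100111
→ OR → 111111100111 = 4071
→ shifted left by 2 (mod 2^12) → 111110011100 = 3996
0xDE7 = 110111100111
→ AND → 110110000100 = 3460
→ shifted left by 3 (mod 2^12) → 110000100000 = 3104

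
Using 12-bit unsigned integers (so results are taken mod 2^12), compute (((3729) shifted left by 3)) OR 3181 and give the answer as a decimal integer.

3729 = 111010010001
→ shifted left by 3 (mod 2^12) → 010010001000 = 1160
3181 = 110001101101
→ OR → 110011101101 = 3309

3309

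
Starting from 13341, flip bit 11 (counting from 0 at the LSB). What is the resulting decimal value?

x = 11010000011101
bit 11 is currently 0; toggle it via x ^ (1 << 11) = x ^ 2048
→ 11110000011101 = 15389

15389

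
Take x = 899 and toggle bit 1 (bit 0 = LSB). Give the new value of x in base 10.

897

x = 1110000011
bit 1 is currently 1; toggle it via x ^ (1 << 1) = x ^ 2
→ 1110000001 = 897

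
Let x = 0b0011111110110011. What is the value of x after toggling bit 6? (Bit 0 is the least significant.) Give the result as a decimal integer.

x = 0011111110110011
bit 6 is currently 0; toggle it via x ^ (1 << 6) = x ^ 64
→ 0011111111110011 = 16371

16371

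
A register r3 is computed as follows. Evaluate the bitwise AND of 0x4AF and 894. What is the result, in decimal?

0x4AF = 10010101111
894 = 01101111110
AND → 00000101110 = 46

46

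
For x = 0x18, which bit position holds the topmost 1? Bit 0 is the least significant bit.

0x18 = 11000
The topmost 1 is at position 4 (since 2^4 = 16 ≤ 24 < 32).

4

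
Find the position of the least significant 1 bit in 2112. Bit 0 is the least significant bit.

2112 = 100001000000
Trailing zeros: 6, so the lowest set bit is bit 6 (value 64).

6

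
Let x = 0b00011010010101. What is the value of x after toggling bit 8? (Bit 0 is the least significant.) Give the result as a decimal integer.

x = 00011010010101
bit 8 is currently 0; toggle it via x ^ (1 << 8) = x ^ 256
→ 00011110010101 = 1941

1941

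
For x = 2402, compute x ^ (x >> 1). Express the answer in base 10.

3539

x = 100101100010 = 2402
x>>1 = 010010110001
XOR  = 110111010011 = 3539
(x ^ (x >> 1) gives the standard binary-reflected Gray code of x.)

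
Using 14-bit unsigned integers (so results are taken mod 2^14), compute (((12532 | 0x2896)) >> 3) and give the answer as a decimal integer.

1822

12532 = 11000011110100
0x2896 = 10100010010110
→ | → 11100011110110 = 14582
→ >> 3 → 00011100011110 = 1822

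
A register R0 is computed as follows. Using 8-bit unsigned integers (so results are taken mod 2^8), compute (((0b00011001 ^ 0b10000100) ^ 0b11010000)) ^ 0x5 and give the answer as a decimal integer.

72

0b00011001 = 00011001
0b10000100 = 10000100
→ ^ → 10011101 = 157
0b11010000 = 11010000
→ ^ → 01001101 = 77
0x5 = 00000101
→ ^ → 01001000 = 72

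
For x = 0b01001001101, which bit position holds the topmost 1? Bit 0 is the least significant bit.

0b01001001101 = 1001001101
The topmost 1 is at position 9 (since 2^9 = 512 ≤ 589 < 1024).

9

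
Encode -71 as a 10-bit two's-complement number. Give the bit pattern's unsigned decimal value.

953

71 in 10 bits: 0001000111
Invert: 1110111000
Add 1:  1110111001 = 953
(Check: 2^10 - 71 = 1024 - 71 = 953.)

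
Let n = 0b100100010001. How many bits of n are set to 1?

n = 100100010001
Count the 1s: 1 + 1 + 1 + 1 = 4

4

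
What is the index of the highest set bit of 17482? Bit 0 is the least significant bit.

17482 = 100010001001010
The topmost 1 is at position 14 (since 2^14 = 16384 ≤ 17482 < 32768).

14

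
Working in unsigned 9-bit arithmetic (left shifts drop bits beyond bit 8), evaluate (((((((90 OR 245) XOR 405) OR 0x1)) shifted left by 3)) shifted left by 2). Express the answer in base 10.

352

90 = 001011010
245 = 011110101
→ OR → 011111111 = 255
405 = 110010101
→ XOR → 101101010 = 362
0x1 = 000000001
→ OR → 101101011 = 363
→ shifted left by 3 (mod 2^9) → 101011000 = 344
→ shifted left by 2 (mod 2^9) → 101100000 = 352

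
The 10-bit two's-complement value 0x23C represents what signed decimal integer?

-452

pattern = 1000111100 (MSB is 1 ⇒ negative)
Invert: 0111000011, add 1 → 0111000100 = 452, so the value is -452.
(Equivalently: 572 - 2^10 = 572 - 1024 = -452.)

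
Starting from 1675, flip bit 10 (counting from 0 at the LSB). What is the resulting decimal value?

651

x = 11010001011
bit 10 is currently 1; toggle it via x ^ (1 << 10) = x ^ 1024
→ 01010001011 = 651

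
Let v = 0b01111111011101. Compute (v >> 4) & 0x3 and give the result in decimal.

1

v = 01111111011101
Shift right by 4: 0111111101
Mask low 2 bits: 01 = 1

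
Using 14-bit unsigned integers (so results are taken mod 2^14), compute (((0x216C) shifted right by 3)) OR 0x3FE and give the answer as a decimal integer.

0x216C = 10000101101100
→ shifted right by 3 → 00010000101101 = 1069
0x3FE = 00001111111110
→ OR → 00011111111111 = 2047

2047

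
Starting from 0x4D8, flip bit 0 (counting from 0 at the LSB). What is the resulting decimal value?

x = 10011011000
bit 0 is currently 0; toggle it via x ^ (1 << 0) = x ^ 1
→ 10011011001 = 1241

1241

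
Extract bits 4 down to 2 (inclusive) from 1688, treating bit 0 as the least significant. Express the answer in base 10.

6

v = 11010011000
Shift right by 2: 110100110
Mask low 3 bits: 110 = 6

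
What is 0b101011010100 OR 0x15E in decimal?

3038

a = 101011010100
0x15E = 000101011110
 OR → 101111011110 = 3038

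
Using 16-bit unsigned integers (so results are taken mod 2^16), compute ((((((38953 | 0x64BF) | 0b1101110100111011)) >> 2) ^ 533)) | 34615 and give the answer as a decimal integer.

49023

38953 = 1001100000101001
0x64BF = 0110010010111111
→ | → 1111110010111111 = 64703
0b1101110100111011 = 1101110100111011
→ | → 1111110110111111 = 64959
→ >> 2 → 0011111101101111 = 16239
533 = 0000001000010101
→ ^ → 0011110101111010 = 15738
34615 = 1000011100110111
→ | → 1011111101111111 = 49023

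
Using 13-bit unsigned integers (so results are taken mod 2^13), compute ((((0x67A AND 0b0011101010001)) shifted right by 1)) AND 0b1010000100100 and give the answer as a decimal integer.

32

0x67A = 0011001111010
0b0011101010001 = 0011101010001
→ AND → 0011001010000 = 1616
→ shifted right by 1 → 0001100101000 = 808
0b1010000100100 = 1010000100100
→ AND → 0000000100000 = 32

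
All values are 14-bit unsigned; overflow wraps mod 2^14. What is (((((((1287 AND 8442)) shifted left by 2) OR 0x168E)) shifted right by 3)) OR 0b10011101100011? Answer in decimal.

1287 = 00010100000111
8442 = 10000011111010
→ AND → 00000000000010 = 2
→ shifted left by 2 (mod 2^14) → 00000000001000 = 8
0x168E = 01011010001110
→ OR → 01011010001110 = 5774
→ shifted right by 3 → 00001011010001 = 721
0b10011101100011 = 10011101100011
→ OR → 10011111110011 = 10227

10227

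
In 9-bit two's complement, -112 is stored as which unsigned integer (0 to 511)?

400

112 in 9 bits: 001110000
Invert: 110001111
Add 1:  110010000 = 400
(Check: 2^9 - 112 = 512 - 112 = 400.)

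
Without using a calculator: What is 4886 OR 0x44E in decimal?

5982

4886 = 1001100010110
0x44E = 0010001001110
 OR → 1011101011110 = 5982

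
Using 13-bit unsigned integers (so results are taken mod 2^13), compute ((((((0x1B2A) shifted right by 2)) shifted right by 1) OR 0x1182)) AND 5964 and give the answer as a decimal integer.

4932

0x1B2A = 1101100101010
→ shifted right by 2 → 0011011001010 = 1738
→ shifted right by 1 → 0001101100101 = 869
0x1182 = 1000110000010
→ OR → 1001111100111 = 5095
5964 = 1011101001100
→ AND → 1001101000100 = 4932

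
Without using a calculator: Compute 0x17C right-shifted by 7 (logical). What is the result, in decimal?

0x17C = 101111100
shift right by 7 → 000000010 = 2
(equivalently, floor(380 / 128))

2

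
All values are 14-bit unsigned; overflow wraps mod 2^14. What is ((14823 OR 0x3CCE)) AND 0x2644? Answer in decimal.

14823 = 11100111100111
0x3CCE = 11110011001110
→ OR → 11110111101111 = 15855
0x2644 = 10011001000100
→ AND → 10010001000100 = 9284

9284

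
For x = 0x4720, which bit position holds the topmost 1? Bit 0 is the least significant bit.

0x4720 = 100011100100000
The topmost 1 is at position 14 (since 2^14 = 16384 ≤ 18208 < 32768).

14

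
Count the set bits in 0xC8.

3

0xC8 = 11001000
Count the 1s: 1 + 1 + 1 = 3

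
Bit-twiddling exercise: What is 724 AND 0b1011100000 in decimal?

724 = 1011010100
b = 1011100000
AND → 1011000000 = 704

704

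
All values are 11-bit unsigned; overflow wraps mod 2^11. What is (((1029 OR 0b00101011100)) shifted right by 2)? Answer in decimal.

343

1029 = 10000000101
0b00101011100 = 00101011100
→ OR → 10101011101 = 1373
→ shifted right by 2 → 00101010111 = 343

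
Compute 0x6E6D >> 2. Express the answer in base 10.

7067

0x6E6D = 110111001101101
shift right by 2 → 001101110011011 = 7067
(equivalently, floor(28269 / 4))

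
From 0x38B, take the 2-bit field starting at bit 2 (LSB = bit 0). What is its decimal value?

2

v = 1110001011
Shift right by 2: 11100010
Mask low 2 bits: 10 = 2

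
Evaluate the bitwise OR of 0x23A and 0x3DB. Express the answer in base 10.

1019

0x23A = 1000111010
0x3DB = 1111011011
 OR → 1111111011 = 1019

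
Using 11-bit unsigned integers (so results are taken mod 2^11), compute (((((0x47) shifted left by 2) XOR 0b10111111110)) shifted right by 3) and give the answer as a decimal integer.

156

0x47 = 00001000111
→ shifted left by 2 (mod 2^11) → 00100011100 = 284
0b10111111110 = 10111111110
→ XOR → 10011100010 = 1250
→ shifted right by 3 → 00010011100 = 156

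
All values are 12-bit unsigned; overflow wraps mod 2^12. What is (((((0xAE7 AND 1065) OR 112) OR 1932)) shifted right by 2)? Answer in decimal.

0xAE7 = 101011100111
1065 = 010000101001
→ AND → 000000100001 = 33
112 = 000001110000
→ OR → 000001110001 = 113
1932 = 011110001100
→ OR → 011111111101 = 2045
→ shifted right by 2 → 000111111111 = 511

511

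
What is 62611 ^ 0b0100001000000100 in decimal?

46743

62611 = 1111010010010011
b = 0100001000000100
XOR → 1011011010010111 = 46743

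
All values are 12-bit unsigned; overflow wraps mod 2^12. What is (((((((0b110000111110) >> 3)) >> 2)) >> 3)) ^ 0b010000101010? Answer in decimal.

0b110000111110 = 110000111110
→ >> 3 → 000110000111 = 391
→ >> 2 → 000001100001 = 97
→ >> 3 → 000000001100 = 12
0b010000101010 = 010000101010
→ ^ → 010000100110 = 1062

1062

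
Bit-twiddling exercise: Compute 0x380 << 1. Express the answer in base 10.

0x380 = 01110000000
shift left by 1 → 11100000000 = 1792
(equivalently, 896 × 2^1 = 896 × 2)

1792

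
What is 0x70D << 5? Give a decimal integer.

57760

0x70D = 0000011100001101
shift left by 5 → 1110000110100000 = 57760
(equivalently, 1805 × 2^5 = 1805 × 32)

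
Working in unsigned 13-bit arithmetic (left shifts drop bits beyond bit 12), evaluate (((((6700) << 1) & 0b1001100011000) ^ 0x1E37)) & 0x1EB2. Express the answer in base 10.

3618

6700 = 1101000101100
→ << 1 (mod 2^13) → 1010001011000 = 5208
0b1001100011000 = 1001100011000
→ & → 1000000011000 = 4120
0x1E37 = 1111000110111
→ ^ → 0111000101111 = 3631
0x1EB2 = 1111010110010
→ & → 0111000100010 = 3618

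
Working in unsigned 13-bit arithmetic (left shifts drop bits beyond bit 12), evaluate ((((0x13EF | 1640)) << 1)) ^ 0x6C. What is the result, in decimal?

0x13EF = 1001111101111
1640 = 0011001101000
→ | → 1011111101111 = 6127
→ << 1 (mod 2^13) → 0111111011110 = 4062
0x6C = 0000001101100
→ ^ → 0111110110010 = 4018

4018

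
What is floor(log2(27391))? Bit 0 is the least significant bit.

27391 = 110101011111111
The topmost 1 is at position 14 (since 2^14 = 16384 ≤ 27391 < 32768).

14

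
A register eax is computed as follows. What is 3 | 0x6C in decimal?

111

3 = 0000011
0x6C = 1101100
 OR → 1101111 = 111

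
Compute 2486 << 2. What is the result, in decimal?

2486 = 00100110110110
shift left by 2 → 10011011011000 = 9944
(equivalently, 2486 × 2^2 = 2486 × 4)

9944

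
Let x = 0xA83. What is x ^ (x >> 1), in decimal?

4034

x = 101010000011 = 2691
x>>1 = 010101000001
XOR  = 111111000010 = 4034
(x ^ (x >> 1) gives the standard binary-reflected Gray code of x.)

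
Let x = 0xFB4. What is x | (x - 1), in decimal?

4023

x = 111110110100 = 4020
x - 1 = 111110110011
OR    = 111110110111 = 4023
(x | (x - 1) sets all bits below the lowest set bit.)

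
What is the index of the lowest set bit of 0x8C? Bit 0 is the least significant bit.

2

0x8C = 10001100
Trailing zeros: 2, so the lowest set bit is bit 2 (value 4).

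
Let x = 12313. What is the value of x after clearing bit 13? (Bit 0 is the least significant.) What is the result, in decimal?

x = 11000000011001
bit 13 is currently 1; clear it via x & ~(1 << 13) = x & ~8192
→ 01000000011001 = 4121

4121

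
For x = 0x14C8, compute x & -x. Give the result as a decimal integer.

8

x = 1010011001000 = 5320
-x (two's complement) = …0101100111000
AND   = 0000000001000 = 8
(x & -x isolates the lowest set bit of x.)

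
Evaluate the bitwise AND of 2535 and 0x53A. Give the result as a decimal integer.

2535 = 100111100111
0x53A = 010100111010
AND → 000100100010 = 290

290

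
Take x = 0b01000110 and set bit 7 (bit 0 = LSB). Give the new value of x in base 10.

198

x = 01000110
bit 7 is currently 0; set it via x | (1 << 7) = x | 128
→ 11000110 = 198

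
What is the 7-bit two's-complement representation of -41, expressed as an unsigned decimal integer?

41 in 7 bits: 0101001
Invert: 1010110
Add 1:  1010111 = 87
(Check: 2^7 - 41 = 128 - 41 = 87.)

87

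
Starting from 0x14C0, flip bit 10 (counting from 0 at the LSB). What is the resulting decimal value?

x = 1010011000000
bit 10 is currently 1; toggle it via x ^ (1 << 10) = x ^ 1024
→ 1000011000000 = 4288

4288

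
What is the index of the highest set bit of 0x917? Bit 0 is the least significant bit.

0x917 = 100100010111
The topmost 1 is at position 11 (since 2^11 = 2048 ≤ 2327 < 4096).

11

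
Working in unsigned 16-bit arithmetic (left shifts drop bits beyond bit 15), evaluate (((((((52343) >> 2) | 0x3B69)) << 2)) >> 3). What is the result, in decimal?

7614

52343 = 1100110001110111
→ >> 2 → 0011001100011101 = 13085
0x3B69 = 0011101101101001
→ | → 0011101101111101 = 15229
→ << 2 (mod 2^16) → 1110110111110100 = 60916
→ >> 3 → 0001110110111110 = 7614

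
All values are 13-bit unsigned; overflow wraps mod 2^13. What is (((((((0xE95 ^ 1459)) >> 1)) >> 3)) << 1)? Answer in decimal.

0xE95 = 0111010010101
1459 = 0010110110011
→ ^ → 0101100100110 = 2854
→ >> 1 → 0010110010011 = 1427
→ >> 3 → 0000010110010 = 178
→ << 1 (mod 2^13) → 0000101100100 = 356

356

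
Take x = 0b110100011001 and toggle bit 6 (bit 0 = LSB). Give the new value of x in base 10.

x = 110100011001
bit 6 is currently 0; toggle it via x ^ (1 << 6) = x ^ 64
→ 110101011001 = 3417

3417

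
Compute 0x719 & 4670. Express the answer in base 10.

0x719 = 0011100011001
4670 = 1001000111110
AND → 0001000011000 = 536

536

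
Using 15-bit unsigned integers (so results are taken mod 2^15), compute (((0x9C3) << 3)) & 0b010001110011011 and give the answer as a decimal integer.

0x9C3 = 000100111000011
→ << 3 (mod 2^15) → 100111000011000 = 19992
0b010001110011011 = 010001110011011
→ & → 000001000011000 = 536

536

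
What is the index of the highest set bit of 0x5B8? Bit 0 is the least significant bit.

10

0x5B8 = 10110111000
The topmost 1 is at position 10 (since 2^10 = 1024 ≤ 1464 < 2048).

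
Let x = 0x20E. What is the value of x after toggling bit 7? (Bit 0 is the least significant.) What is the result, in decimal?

654

x = 1000001110
bit 7 is currently 0; toggle it via x ^ (1 << 7) = x ^ 128
→ 1010001110 = 654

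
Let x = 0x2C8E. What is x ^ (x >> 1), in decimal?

x = 10110010001110 = 11406
x>>1 = 01011001000111
XOR  = 11101011001001 = 15049
(x ^ (x >> 1) gives the standard binary-reflected Gray code of x.)

15049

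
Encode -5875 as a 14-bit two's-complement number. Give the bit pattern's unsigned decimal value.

5875 in 14 bits: 01011011110011
Invert: 10100100001100
Add 1:  10100100001101 = 10509
(Check: 2^14 - 5875 = 16384 - 5875 = 10509.)

10509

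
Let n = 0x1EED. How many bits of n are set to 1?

0x1EED = 1111011101101
Count the 1s: 1 + 1 + 1 + 1 + 1 + 1 + 1 + 1 + 1 + 1 = 10

10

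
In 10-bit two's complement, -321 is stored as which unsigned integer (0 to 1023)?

321 in 10 bits: 0101000001
Invert: 1010111110
Add 1:  1010111111 = 703
(Check: 2^10 - 321 = 1024 - 321 = 703.)

703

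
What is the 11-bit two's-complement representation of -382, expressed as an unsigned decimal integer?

382 in 11 bits: 00101111110
Invert: 11010000001
Add 1:  11010000010 = 1666
(Check: 2^11 - 382 = 2048 - 382 = 1666.)

1666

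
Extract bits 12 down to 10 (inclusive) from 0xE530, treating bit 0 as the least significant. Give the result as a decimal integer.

1

v = 1110010100110000
Shift right by 10: 111001
Mask low 3 bits: 001 = 1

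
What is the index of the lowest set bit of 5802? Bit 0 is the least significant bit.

1

5802 = 1011010101010
Trailing zeros: 1, so the lowest set bit is bit 1 (value 2).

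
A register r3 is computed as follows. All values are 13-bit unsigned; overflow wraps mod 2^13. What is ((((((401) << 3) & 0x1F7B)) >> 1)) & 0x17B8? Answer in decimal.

1536

401 = 0000110010001
→ << 3 (mod 2^13) → 0110010001000 = 3208
0x1F7B = 1111101111011
→ & → 0110000001000 = 3080
→ >> 1 → 0011000000100 = 1540
0x17B8 = 1011110111000
→ & → 0011000000000 = 1536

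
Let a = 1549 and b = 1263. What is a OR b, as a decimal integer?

1775

1549 = 11000001101
1263 = 10011101111
 OR → 11011101111 = 1775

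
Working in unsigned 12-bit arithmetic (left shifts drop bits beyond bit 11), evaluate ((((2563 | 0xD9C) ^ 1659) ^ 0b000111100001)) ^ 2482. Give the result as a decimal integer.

2563 = 101000000011
0xD9C = 110110011100
→ | → 111110011111 = 3999
1659 = 011001111011
→ ^ → 100111100100 = 2532
0b000111100001 = 000111100001
→ ^ → 100000000101 = 2053
2482 = 100110110010
→ ^ → 000110110111 = 439

439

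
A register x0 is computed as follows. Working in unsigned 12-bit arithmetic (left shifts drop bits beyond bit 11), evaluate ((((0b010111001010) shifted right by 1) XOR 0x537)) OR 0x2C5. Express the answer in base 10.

2007

0b010111001010 = 010111001010
→ shifted right by 1 → 001011100101 = 741
0x537 = 010100110111
→ XOR → 011111010010 = 2002
0x2C5 = 001011000101
→ OR → 011111010111 = 2007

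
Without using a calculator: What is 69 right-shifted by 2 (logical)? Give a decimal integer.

69 = 1000101
shift right by 2 → 0010001 = 17
(equivalently, floor(69 / 4))

17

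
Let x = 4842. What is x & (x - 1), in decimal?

4840

x = 1001011101010 = 4842
x - 1 = 1001011101001
AND   = 1001011101000 = 4840
(x & (x - 1) clears the lowest set bit of x.)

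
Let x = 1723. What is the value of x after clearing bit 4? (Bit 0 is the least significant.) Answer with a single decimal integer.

x = 0011010111011
bit 4 is currently 1; clear it via x & ~(1 << 4) = x & ~16
→ 0011010101011 = 1707

1707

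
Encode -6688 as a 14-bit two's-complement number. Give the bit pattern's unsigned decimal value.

6688 in 14 bits: 01101000100000
Invert: 10010111011111
Add 1:  10010111100000 = 9696
(Check: 2^14 - 6688 = 16384 - 6688 = 9696.)

9696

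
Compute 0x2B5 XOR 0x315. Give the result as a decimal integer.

416

0x2B5 = 1010110101
0x315 = 1100010101
XOR → 0110100000 = 416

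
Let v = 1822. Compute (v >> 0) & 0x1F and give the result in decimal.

30

v = 11100011110
Shift right by 0: 11100011110
Mask low 5 bits: 11110 = 30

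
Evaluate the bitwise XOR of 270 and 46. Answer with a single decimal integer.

270 = 100001110
46 = 000101110
XOR → 100100000 = 288

288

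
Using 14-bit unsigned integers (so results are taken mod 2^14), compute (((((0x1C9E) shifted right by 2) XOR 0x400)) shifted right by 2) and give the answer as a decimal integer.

201

0x1C9E = 01110010011110
→ shifted right by 2 → 00011100100111 = 1831
0x400 = 00010000000000
→ XOR → 00001100100111 = 807
→ shifted right by 2 → 00000011001001 = 201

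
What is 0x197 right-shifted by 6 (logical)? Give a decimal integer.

6

0x197 = 110010111
shift right by 6 → 000000110 = 6
(equivalently, floor(407 / 64))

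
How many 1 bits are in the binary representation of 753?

753 = 1011110001
Count the 1s: 1 + 1 + 1 + 1 + 1 + 1 = 6

6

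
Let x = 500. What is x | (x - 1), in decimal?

503

x = 111110100 = 500
x - 1 = 111110011
OR    = 111110111 = 503
(x | (x - 1) sets all bits below the lowest set bit.)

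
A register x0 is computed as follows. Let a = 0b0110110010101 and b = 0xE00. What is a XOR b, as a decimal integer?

917

a = 110110010101
0xE00 = 111000000000
XOR → 001110010101 = 917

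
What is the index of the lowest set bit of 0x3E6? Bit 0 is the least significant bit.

1

0x3E6 = 1111100110
Trailing zeros: 1, so the lowest set bit is bit 1 (value 2).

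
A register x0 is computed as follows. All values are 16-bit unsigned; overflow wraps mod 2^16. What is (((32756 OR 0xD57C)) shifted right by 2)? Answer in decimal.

32756 = 0111111111110100
0xD57C = 1101010101111100
→ OR → 1111111111111100 = 65532
→ shifted right by 2 → 0011111111111111 = 16383

16383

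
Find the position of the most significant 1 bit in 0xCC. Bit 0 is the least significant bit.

0xCC = 11001100
The topmost 1 is at position 7 (since 2^7 = 128 ≤ 204 < 256).

7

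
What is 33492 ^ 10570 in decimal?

33492 = 1000001011010100
10570 = 0010100101001010
XOR → 1010101110011110 = 43934

43934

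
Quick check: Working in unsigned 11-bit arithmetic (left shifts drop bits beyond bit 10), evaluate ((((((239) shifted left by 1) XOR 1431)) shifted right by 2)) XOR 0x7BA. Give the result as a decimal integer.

239 = 00011101111
→ shifted left by 1 (mod 2^11) → 00111011110 = 478
1431 = 10110010111
→ XOR → 10001001001 = 1097
→ shifted right by 2 → 00100010010 = 274
0x7BA = 11110111010
→ XOR → 11010101000 = 1704

1704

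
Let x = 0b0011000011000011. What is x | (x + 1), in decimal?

12487

x = 11000011000011 = 12483
x + 1 = 11000011000100
OR    = 11000011000111 = 12487
(x | (x + 1) sets the lowest cleared bit.)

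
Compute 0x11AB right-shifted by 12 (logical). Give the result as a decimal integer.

0x11AB = 1000110101011
shift right by 12 → 0000000000001 = 1
(equivalently, floor(4523 / 4096))

1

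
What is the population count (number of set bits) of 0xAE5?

0xAE5 = 101011100101
Count the 1s: 1 + 1 + 1 + 1 + 1 + 1 + 1 = 7

7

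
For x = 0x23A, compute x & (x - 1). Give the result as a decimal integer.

568

x = 1000111010 = 570
x - 1 = 1000111001
AND   = 1000111000 = 568
(x & (x - 1) clears the lowest set bit of x.)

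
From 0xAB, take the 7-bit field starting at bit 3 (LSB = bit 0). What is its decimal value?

v = 0010101011
Shift right by 3: 0010101
Mask low 7 bits: 0010101 = 21

21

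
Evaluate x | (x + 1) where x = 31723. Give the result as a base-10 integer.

x = 111101111101011 = 31723
x + 1 = 111101111101100
OR    = 111101111101111 = 31727
(x | (x + 1) sets the lowest cleared bit.)

31727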